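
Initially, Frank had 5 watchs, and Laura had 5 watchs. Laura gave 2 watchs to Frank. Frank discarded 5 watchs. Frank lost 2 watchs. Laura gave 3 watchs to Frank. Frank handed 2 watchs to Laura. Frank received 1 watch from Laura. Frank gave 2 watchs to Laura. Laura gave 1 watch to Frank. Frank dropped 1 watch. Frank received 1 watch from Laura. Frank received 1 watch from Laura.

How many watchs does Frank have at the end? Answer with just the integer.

Answer: 2

Derivation:
Tracking counts step by step:
Start: Frank=5, Laura=5
Event 1 (Laura -> Frank, 2): Laura: 5 -> 3, Frank: 5 -> 7. State: Frank=7, Laura=3
Event 2 (Frank -5): Frank: 7 -> 2. State: Frank=2, Laura=3
Event 3 (Frank -2): Frank: 2 -> 0. State: Frank=0, Laura=3
Event 4 (Laura -> Frank, 3): Laura: 3 -> 0, Frank: 0 -> 3. State: Frank=3, Laura=0
Event 5 (Frank -> Laura, 2): Frank: 3 -> 1, Laura: 0 -> 2. State: Frank=1, Laura=2
Event 6 (Laura -> Frank, 1): Laura: 2 -> 1, Frank: 1 -> 2. State: Frank=2, Laura=1
Event 7 (Frank -> Laura, 2): Frank: 2 -> 0, Laura: 1 -> 3. State: Frank=0, Laura=3
Event 8 (Laura -> Frank, 1): Laura: 3 -> 2, Frank: 0 -> 1. State: Frank=1, Laura=2
Event 9 (Frank -1): Frank: 1 -> 0. State: Frank=0, Laura=2
Event 10 (Laura -> Frank, 1): Laura: 2 -> 1, Frank: 0 -> 1. State: Frank=1, Laura=1
Event 11 (Laura -> Frank, 1): Laura: 1 -> 0, Frank: 1 -> 2. State: Frank=2, Laura=0

Frank's final count: 2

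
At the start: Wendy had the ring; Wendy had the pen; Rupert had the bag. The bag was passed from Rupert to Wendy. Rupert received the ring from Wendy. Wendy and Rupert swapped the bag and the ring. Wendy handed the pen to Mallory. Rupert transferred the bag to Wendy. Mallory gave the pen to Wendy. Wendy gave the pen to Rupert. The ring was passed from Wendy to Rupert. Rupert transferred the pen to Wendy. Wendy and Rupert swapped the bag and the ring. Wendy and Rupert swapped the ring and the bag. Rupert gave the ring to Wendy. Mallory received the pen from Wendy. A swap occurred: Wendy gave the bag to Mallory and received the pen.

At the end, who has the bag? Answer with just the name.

Tracking all object holders:
Start: ring:Wendy, pen:Wendy, bag:Rupert
Event 1 (give bag: Rupert -> Wendy). State: ring:Wendy, pen:Wendy, bag:Wendy
Event 2 (give ring: Wendy -> Rupert). State: ring:Rupert, pen:Wendy, bag:Wendy
Event 3 (swap bag<->ring: now bag:Rupert, ring:Wendy). State: ring:Wendy, pen:Wendy, bag:Rupert
Event 4 (give pen: Wendy -> Mallory). State: ring:Wendy, pen:Mallory, bag:Rupert
Event 5 (give bag: Rupert -> Wendy). State: ring:Wendy, pen:Mallory, bag:Wendy
Event 6 (give pen: Mallory -> Wendy). State: ring:Wendy, pen:Wendy, bag:Wendy
Event 7 (give pen: Wendy -> Rupert). State: ring:Wendy, pen:Rupert, bag:Wendy
Event 8 (give ring: Wendy -> Rupert). State: ring:Rupert, pen:Rupert, bag:Wendy
Event 9 (give pen: Rupert -> Wendy). State: ring:Rupert, pen:Wendy, bag:Wendy
Event 10 (swap bag<->ring: now bag:Rupert, ring:Wendy). State: ring:Wendy, pen:Wendy, bag:Rupert
Event 11 (swap ring<->bag: now ring:Rupert, bag:Wendy). State: ring:Rupert, pen:Wendy, bag:Wendy
Event 12 (give ring: Rupert -> Wendy). State: ring:Wendy, pen:Wendy, bag:Wendy
Event 13 (give pen: Wendy -> Mallory). State: ring:Wendy, pen:Mallory, bag:Wendy
Event 14 (swap bag<->pen: now bag:Mallory, pen:Wendy). State: ring:Wendy, pen:Wendy, bag:Mallory

Final state: ring:Wendy, pen:Wendy, bag:Mallory
The bag is held by Mallory.

Answer: Mallory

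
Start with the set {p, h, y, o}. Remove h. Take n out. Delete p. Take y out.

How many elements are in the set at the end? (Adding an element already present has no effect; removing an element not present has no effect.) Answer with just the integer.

Answer: 1

Derivation:
Tracking the set through each operation:
Start: {h, o, p, y}
Event 1 (remove h): removed. Set: {o, p, y}
Event 2 (remove n): not present, no change. Set: {o, p, y}
Event 3 (remove p): removed. Set: {o, y}
Event 4 (remove y): removed. Set: {o}

Final set: {o} (size 1)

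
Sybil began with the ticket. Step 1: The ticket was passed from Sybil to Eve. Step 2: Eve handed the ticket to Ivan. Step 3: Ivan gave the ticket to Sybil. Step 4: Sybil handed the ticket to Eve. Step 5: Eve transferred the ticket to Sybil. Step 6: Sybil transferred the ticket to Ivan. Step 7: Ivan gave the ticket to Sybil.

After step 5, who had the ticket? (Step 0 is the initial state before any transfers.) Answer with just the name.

Answer: Sybil

Derivation:
Tracking the ticket holder through step 5:
After step 0 (start): Sybil
After step 1: Eve
After step 2: Ivan
After step 3: Sybil
After step 4: Eve
After step 5: Sybil

At step 5, the holder is Sybil.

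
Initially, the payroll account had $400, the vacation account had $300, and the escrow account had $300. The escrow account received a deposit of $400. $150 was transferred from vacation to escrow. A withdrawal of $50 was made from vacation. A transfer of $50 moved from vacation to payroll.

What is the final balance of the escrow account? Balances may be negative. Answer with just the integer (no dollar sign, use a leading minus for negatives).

Answer: 850

Derivation:
Tracking account balances step by step:
Start: payroll=400, vacation=300, escrow=300
Event 1 (deposit 400 to escrow): escrow: 300 + 400 = 700. Balances: payroll=400, vacation=300, escrow=700
Event 2 (transfer 150 vacation -> escrow): vacation: 300 - 150 = 150, escrow: 700 + 150 = 850. Balances: payroll=400, vacation=150, escrow=850
Event 3 (withdraw 50 from vacation): vacation: 150 - 50 = 100. Balances: payroll=400, vacation=100, escrow=850
Event 4 (transfer 50 vacation -> payroll): vacation: 100 - 50 = 50, payroll: 400 + 50 = 450. Balances: payroll=450, vacation=50, escrow=850

Final balance of escrow: 850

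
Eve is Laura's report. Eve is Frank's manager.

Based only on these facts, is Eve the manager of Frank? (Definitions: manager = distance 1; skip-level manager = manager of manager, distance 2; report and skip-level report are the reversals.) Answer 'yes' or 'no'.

Reconstructing the manager chain from the given facts:
  Laura -> Eve -> Frank
(each arrow means 'manager of the next')
Positions in the chain (0 = top):
  position of Laura: 0
  position of Eve: 1
  position of Frank: 2

Eve is at position 1, Frank is at position 2; signed distance (j - i) = 1.
'manager' requires j - i = 1. Actual distance is 1, so the relation HOLDS.

Answer: yes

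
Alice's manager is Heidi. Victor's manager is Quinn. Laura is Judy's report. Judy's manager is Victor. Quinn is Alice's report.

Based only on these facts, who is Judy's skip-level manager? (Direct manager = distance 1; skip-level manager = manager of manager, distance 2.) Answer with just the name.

Answer: Quinn

Derivation:
Reconstructing the manager chain from the given facts:
  Heidi -> Alice -> Quinn -> Victor -> Judy -> Laura
(each arrow means 'manager of the next')
Positions in the chain (0 = top):
  position of Heidi: 0
  position of Alice: 1
  position of Quinn: 2
  position of Victor: 3
  position of Judy: 4
  position of Laura: 5

Judy is at position 4; the skip-level manager is 2 steps up the chain, i.e. position 2: Quinn.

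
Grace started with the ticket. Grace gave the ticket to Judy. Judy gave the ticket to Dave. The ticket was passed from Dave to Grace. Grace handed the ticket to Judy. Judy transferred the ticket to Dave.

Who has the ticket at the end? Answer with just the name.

Tracking the ticket through each event:
Start: Grace has the ticket.
After event 1: Judy has the ticket.
After event 2: Dave has the ticket.
After event 3: Grace has the ticket.
After event 4: Judy has the ticket.
After event 5: Dave has the ticket.

Answer: Dave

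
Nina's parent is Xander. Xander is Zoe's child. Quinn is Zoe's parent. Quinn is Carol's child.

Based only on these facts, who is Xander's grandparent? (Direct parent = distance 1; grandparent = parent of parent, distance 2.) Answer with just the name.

Reconstructing the parent chain from the given facts:
  Carol -> Quinn -> Zoe -> Xander -> Nina
(each arrow means 'parent of the next')
Positions in the chain (0 = top):
  position of Carol: 0
  position of Quinn: 1
  position of Zoe: 2
  position of Xander: 3
  position of Nina: 4

Xander is at position 3; the grandparent is 2 steps up the chain, i.e. position 1: Quinn.

Answer: Quinn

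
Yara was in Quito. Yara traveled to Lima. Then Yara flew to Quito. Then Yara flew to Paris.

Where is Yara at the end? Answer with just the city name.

Answer: Paris

Derivation:
Tracking Yara's location:
Start: Yara is in Quito.
After move 1: Quito -> Lima. Yara is in Lima.
After move 2: Lima -> Quito. Yara is in Quito.
After move 3: Quito -> Paris. Yara is in Paris.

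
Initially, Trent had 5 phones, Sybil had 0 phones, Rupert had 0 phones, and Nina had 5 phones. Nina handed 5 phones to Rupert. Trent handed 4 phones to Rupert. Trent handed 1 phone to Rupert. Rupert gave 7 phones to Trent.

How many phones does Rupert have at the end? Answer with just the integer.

Answer: 3

Derivation:
Tracking counts step by step:
Start: Trent=5, Sybil=0, Rupert=0, Nina=5
Event 1 (Nina -> Rupert, 5): Nina: 5 -> 0, Rupert: 0 -> 5. State: Trent=5, Sybil=0, Rupert=5, Nina=0
Event 2 (Trent -> Rupert, 4): Trent: 5 -> 1, Rupert: 5 -> 9. State: Trent=1, Sybil=0, Rupert=9, Nina=0
Event 3 (Trent -> Rupert, 1): Trent: 1 -> 0, Rupert: 9 -> 10. State: Trent=0, Sybil=0, Rupert=10, Nina=0
Event 4 (Rupert -> Trent, 7): Rupert: 10 -> 3, Trent: 0 -> 7. State: Trent=7, Sybil=0, Rupert=3, Nina=0

Rupert's final count: 3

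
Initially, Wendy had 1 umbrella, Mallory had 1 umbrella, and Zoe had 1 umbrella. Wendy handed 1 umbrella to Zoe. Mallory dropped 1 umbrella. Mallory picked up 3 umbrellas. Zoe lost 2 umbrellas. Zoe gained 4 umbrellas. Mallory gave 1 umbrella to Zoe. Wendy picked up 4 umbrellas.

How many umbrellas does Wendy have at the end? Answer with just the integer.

Tracking counts step by step:
Start: Wendy=1, Mallory=1, Zoe=1
Event 1 (Wendy -> Zoe, 1): Wendy: 1 -> 0, Zoe: 1 -> 2. State: Wendy=0, Mallory=1, Zoe=2
Event 2 (Mallory -1): Mallory: 1 -> 0. State: Wendy=0, Mallory=0, Zoe=2
Event 3 (Mallory +3): Mallory: 0 -> 3. State: Wendy=0, Mallory=3, Zoe=2
Event 4 (Zoe -2): Zoe: 2 -> 0. State: Wendy=0, Mallory=3, Zoe=0
Event 5 (Zoe +4): Zoe: 0 -> 4. State: Wendy=0, Mallory=3, Zoe=4
Event 6 (Mallory -> Zoe, 1): Mallory: 3 -> 2, Zoe: 4 -> 5. State: Wendy=0, Mallory=2, Zoe=5
Event 7 (Wendy +4): Wendy: 0 -> 4. State: Wendy=4, Mallory=2, Zoe=5

Wendy's final count: 4

Answer: 4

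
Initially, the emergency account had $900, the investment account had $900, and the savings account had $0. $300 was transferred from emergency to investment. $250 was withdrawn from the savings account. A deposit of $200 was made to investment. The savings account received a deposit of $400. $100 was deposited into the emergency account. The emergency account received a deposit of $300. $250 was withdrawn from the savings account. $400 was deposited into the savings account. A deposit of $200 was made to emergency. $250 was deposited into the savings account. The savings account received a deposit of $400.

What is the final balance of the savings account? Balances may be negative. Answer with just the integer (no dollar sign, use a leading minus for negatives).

Tracking account balances step by step:
Start: emergency=900, investment=900, savings=0
Event 1 (transfer 300 emergency -> investment): emergency: 900 - 300 = 600, investment: 900 + 300 = 1200. Balances: emergency=600, investment=1200, savings=0
Event 2 (withdraw 250 from savings): savings: 0 - 250 = -250. Balances: emergency=600, investment=1200, savings=-250
Event 3 (deposit 200 to investment): investment: 1200 + 200 = 1400. Balances: emergency=600, investment=1400, savings=-250
Event 4 (deposit 400 to savings): savings: -250 + 400 = 150. Balances: emergency=600, investment=1400, savings=150
Event 5 (deposit 100 to emergency): emergency: 600 + 100 = 700. Balances: emergency=700, investment=1400, savings=150
Event 6 (deposit 300 to emergency): emergency: 700 + 300 = 1000. Balances: emergency=1000, investment=1400, savings=150
Event 7 (withdraw 250 from savings): savings: 150 - 250 = -100. Balances: emergency=1000, investment=1400, savings=-100
Event 8 (deposit 400 to savings): savings: -100 + 400 = 300. Balances: emergency=1000, investment=1400, savings=300
Event 9 (deposit 200 to emergency): emergency: 1000 + 200 = 1200. Balances: emergency=1200, investment=1400, savings=300
Event 10 (deposit 250 to savings): savings: 300 + 250 = 550. Balances: emergency=1200, investment=1400, savings=550
Event 11 (deposit 400 to savings): savings: 550 + 400 = 950. Balances: emergency=1200, investment=1400, savings=950

Final balance of savings: 950

Answer: 950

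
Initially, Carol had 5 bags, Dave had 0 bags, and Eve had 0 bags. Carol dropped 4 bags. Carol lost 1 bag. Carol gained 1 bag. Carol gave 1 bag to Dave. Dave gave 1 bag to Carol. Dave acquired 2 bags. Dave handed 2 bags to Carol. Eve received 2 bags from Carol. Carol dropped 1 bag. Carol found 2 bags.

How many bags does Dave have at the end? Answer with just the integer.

Tracking counts step by step:
Start: Carol=5, Dave=0, Eve=0
Event 1 (Carol -4): Carol: 5 -> 1. State: Carol=1, Dave=0, Eve=0
Event 2 (Carol -1): Carol: 1 -> 0. State: Carol=0, Dave=0, Eve=0
Event 3 (Carol +1): Carol: 0 -> 1. State: Carol=1, Dave=0, Eve=0
Event 4 (Carol -> Dave, 1): Carol: 1 -> 0, Dave: 0 -> 1. State: Carol=0, Dave=1, Eve=0
Event 5 (Dave -> Carol, 1): Dave: 1 -> 0, Carol: 0 -> 1. State: Carol=1, Dave=0, Eve=0
Event 6 (Dave +2): Dave: 0 -> 2. State: Carol=1, Dave=2, Eve=0
Event 7 (Dave -> Carol, 2): Dave: 2 -> 0, Carol: 1 -> 3. State: Carol=3, Dave=0, Eve=0
Event 8 (Carol -> Eve, 2): Carol: 3 -> 1, Eve: 0 -> 2. State: Carol=1, Dave=0, Eve=2
Event 9 (Carol -1): Carol: 1 -> 0. State: Carol=0, Dave=0, Eve=2
Event 10 (Carol +2): Carol: 0 -> 2. State: Carol=2, Dave=0, Eve=2

Dave's final count: 0

Answer: 0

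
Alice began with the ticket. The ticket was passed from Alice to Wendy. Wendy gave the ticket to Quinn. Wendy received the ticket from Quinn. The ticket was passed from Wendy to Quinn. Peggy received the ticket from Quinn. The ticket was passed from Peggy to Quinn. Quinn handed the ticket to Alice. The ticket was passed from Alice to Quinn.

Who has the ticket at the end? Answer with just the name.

Answer: Quinn

Derivation:
Tracking the ticket through each event:
Start: Alice has the ticket.
After event 1: Wendy has the ticket.
After event 2: Quinn has the ticket.
After event 3: Wendy has the ticket.
After event 4: Quinn has the ticket.
After event 5: Peggy has the ticket.
After event 6: Quinn has the ticket.
After event 7: Alice has the ticket.
After event 8: Quinn has the ticket.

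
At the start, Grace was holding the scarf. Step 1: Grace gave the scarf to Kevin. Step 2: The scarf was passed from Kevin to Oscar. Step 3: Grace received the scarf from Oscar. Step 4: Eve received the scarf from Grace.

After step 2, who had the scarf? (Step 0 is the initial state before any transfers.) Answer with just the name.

Tracking the scarf holder through step 2:
After step 0 (start): Grace
After step 1: Kevin
After step 2: Oscar

At step 2, the holder is Oscar.

Answer: Oscar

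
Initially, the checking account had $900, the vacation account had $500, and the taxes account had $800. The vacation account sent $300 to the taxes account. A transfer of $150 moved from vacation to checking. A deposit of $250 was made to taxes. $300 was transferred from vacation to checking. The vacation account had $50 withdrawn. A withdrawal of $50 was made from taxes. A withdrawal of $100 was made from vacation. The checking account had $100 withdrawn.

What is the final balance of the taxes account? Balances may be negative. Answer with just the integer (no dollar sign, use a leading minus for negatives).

Answer: 1300

Derivation:
Tracking account balances step by step:
Start: checking=900, vacation=500, taxes=800
Event 1 (transfer 300 vacation -> taxes): vacation: 500 - 300 = 200, taxes: 800 + 300 = 1100. Balances: checking=900, vacation=200, taxes=1100
Event 2 (transfer 150 vacation -> checking): vacation: 200 - 150 = 50, checking: 900 + 150 = 1050. Balances: checking=1050, vacation=50, taxes=1100
Event 3 (deposit 250 to taxes): taxes: 1100 + 250 = 1350. Balances: checking=1050, vacation=50, taxes=1350
Event 4 (transfer 300 vacation -> checking): vacation: 50 - 300 = -250, checking: 1050 + 300 = 1350. Balances: checking=1350, vacation=-250, taxes=1350
Event 5 (withdraw 50 from vacation): vacation: -250 - 50 = -300. Balances: checking=1350, vacation=-300, taxes=1350
Event 6 (withdraw 50 from taxes): taxes: 1350 - 50 = 1300. Balances: checking=1350, vacation=-300, taxes=1300
Event 7 (withdraw 100 from vacation): vacation: -300 - 100 = -400. Balances: checking=1350, vacation=-400, taxes=1300
Event 8 (withdraw 100 from checking): checking: 1350 - 100 = 1250. Balances: checking=1250, vacation=-400, taxes=1300

Final balance of taxes: 1300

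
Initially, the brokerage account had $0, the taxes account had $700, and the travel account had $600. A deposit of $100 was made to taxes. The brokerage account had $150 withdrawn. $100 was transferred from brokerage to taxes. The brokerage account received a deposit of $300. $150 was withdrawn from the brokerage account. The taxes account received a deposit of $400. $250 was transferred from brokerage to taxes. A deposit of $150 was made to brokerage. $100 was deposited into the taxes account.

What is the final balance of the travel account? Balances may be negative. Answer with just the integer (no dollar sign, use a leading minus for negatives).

Tracking account balances step by step:
Start: brokerage=0, taxes=700, travel=600
Event 1 (deposit 100 to taxes): taxes: 700 + 100 = 800. Balances: brokerage=0, taxes=800, travel=600
Event 2 (withdraw 150 from brokerage): brokerage: 0 - 150 = -150. Balances: brokerage=-150, taxes=800, travel=600
Event 3 (transfer 100 brokerage -> taxes): brokerage: -150 - 100 = -250, taxes: 800 + 100 = 900. Balances: brokerage=-250, taxes=900, travel=600
Event 4 (deposit 300 to brokerage): brokerage: -250 + 300 = 50. Balances: brokerage=50, taxes=900, travel=600
Event 5 (withdraw 150 from brokerage): brokerage: 50 - 150 = -100. Balances: brokerage=-100, taxes=900, travel=600
Event 6 (deposit 400 to taxes): taxes: 900 + 400 = 1300. Balances: brokerage=-100, taxes=1300, travel=600
Event 7 (transfer 250 brokerage -> taxes): brokerage: -100 - 250 = -350, taxes: 1300 + 250 = 1550. Balances: brokerage=-350, taxes=1550, travel=600
Event 8 (deposit 150 to brokerage): brokerage: -350 + 150 = -200. Balances: brokerage=-200, taxes=1550, travel=600
Event 9 (deposit 100 to taxes): taxes: 1550 + 100 = 1650. Balances: brokerage=-200, taxes=1650, travel=600

Final balance of travel: 600

Answer: 600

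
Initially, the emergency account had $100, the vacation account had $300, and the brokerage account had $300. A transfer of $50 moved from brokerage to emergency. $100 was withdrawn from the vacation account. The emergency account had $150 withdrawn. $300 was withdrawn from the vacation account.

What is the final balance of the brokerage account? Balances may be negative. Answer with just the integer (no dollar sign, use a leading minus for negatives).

Tracking account balances step by step:
Start: emergency=100, vacation=300, brokerage=300
Event 1 (transfer 50 brokerage -> emergency): brokerage: 300 - 50 = 250, emergency: 100 + 50 = 150. Balances: emergency=150, vacation=300, brokerage=250
Event 2 (withdraw 100 from vacation): vacation: 300 - 100 = 200. Balances: emergency=150, vacation=200, brokerage=250
Event 3 (withdraw 150 from emergency): emergency: 150 - 150 = 0. Balances: emergency=0, vacation=200, brokerage=250
Event 4 (withdraw 300 from vacation): vacation: 200 - 300 = -100. Balances: emergency=0, vacation=-100, brokerage=250

Final balance of brokerage: 250

Answer: 250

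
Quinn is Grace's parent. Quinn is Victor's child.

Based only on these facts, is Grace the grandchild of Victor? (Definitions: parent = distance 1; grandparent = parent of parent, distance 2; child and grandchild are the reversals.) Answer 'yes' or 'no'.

Reconstructing the parent chain from the given facts:
  Victor -> Quinn -> Grace
(each arrow means 'parent of the next')
Positions in the chain (0 = top):
  position of Victor: 0
  position of Quinn: 1
  position of Grace: 2

Grace is at position 2, Victor is at position 0; signed distance (j - i) = -2.
'grandchild' requires j - i = -2. Actual distance is -2, so the relation HOLDS.

Answer: yes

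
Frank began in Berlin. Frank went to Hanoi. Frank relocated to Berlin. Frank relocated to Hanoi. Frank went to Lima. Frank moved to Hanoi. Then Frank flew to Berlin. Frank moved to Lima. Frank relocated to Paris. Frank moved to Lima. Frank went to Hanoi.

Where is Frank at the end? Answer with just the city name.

Answer: Hanoi

Derivation:
Tracking Frank's location:
Start: Frank is in Berlin.
After move 1: Berlin -> Hanoi. Frank is in Hanoi.
After move 2: Hanoi -> Berlin. Frank is in Berlin.
After move 3: Berlin -> Hanoi. Frank is in Hanoi.
After move 4: Hanoi -> Lima. Frank is in Lima.
After move 5: Lima -> Hanoi. Frank is in Hanoi.
After move 6: Hanoi -> Berlin. Frank is in Berlin.
After move 7: Berlin -> Lima. Frank is in Lima.
After move 8: Lima -> Paris. Frank is in Paris.
After move 9: Paris -> Lima. Frank is in Lima.
After move 10: Lima -> Hanoi. Frank is in Hanoi.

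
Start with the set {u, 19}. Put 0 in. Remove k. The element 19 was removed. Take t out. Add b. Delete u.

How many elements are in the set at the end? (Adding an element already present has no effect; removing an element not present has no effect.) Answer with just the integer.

Tracking the set through each operation:
Start: {19, u}
Event 1 (add 0): added. Set: {0, 19, u}
Event 2 (remove k): not present, no change. Set: {0, 19, u}
Event 3 (remove 19): removed. Set: {0, u}
Event 4 (remove t): not present, no change. Set: {0, u}
Event 5 (add b): added. Set: {0, b, u}
Event 6 (remove u): removed. Set: {0, b}

Final set: {0, b} (size 2)

Answer: 2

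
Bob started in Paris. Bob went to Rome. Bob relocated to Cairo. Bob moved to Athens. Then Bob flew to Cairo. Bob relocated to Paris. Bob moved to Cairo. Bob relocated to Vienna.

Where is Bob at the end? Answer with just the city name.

Tracking Bob's location:
Start: Bob is in Paris.
After move 1: Paris -> Rome. Bob is in Rome.
After move 2: Rome -> Cairo. Bob is in Cairo.
After move 3: Cairo -> Athens. Bob is in Athens.
After move 4: Athens -> Cairo. Bob is in Cairo.
After move 5: Cairo -> Paris. Bob is in Paris.
After move 6: Paris -> Cairo. Bob is in Cairo.
After move 7: Cairo -> Vienna. Bob is in Vienna.

Answer: Vienna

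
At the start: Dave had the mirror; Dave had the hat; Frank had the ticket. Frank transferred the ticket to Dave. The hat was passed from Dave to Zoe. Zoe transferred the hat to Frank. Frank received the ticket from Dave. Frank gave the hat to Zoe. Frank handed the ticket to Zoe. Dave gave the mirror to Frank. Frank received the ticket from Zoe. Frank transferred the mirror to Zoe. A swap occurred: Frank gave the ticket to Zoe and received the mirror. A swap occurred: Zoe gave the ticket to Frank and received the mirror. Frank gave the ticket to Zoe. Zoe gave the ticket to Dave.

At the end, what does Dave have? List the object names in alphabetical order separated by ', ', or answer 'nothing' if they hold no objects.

Answer: ticket

Derivation:
Tracking all object holders:
Start: mirror:Dave, hat:Dave, ticket:Frank
Event 1 (give ticket: Frank -> Dave). State: mirror:Dave, hat:Dave, ticket:Dave
Event 2 (give hat: Dave -> Zoe). State: mirror:Dave, hat:Zoe, ticket:Dave
Event 3 (give hat: Zoe -> Frank). State: mirror:Dave, hat:Frank, ticket:Dave
Event 4 (give ticket: Dave -> Frank). State: mirror:Dave, hat:Frank, ticket:Frank
Event 5 (give hat: Frank -> Zoe). State: mirror:Dave, hat:Zoe, ticket:Frank
Event 6 (give ticket: Frank -> Zoe). State: mirror:Dave, hat:Zoe, ticket:Zoe
Event 7 (give mirror: Dave -> Frank). State: mirror:Frank, hat:Zoe, ticket:Zoe
Event 8 (give ticket: Zoe -> Frank). State: mirror:Frank, hat:Zoe, ticket:Frank
Event 9 (give mirror: Frank -> Zoe). State: mirror:Zoe, hat:Zoe, ticket:Frank
Event 10 (swap ticket<->mirror: now ticket:Zoe, mirror:Frank). State: mirror:Frank, hat:Zoe, ticket:Zoe
Event 11 (swap ticket<->mirror: now ticket:Frank, mirror:Zoe). State: mirror:Zoe, hat:Zoe, ticket:Frank
Event 12 (give ticket: Frank -> Zoe). State: mirror:Zoe, hat:Zoe, ticket:Zoe
Event 13 (give ticket: Zoe -> Dave). State: mirror:Zoe, hat:Zoe, ticket:Dave

Final state: mirror:Zoe, hat:Zoe, ticket:Dave
Dave holds: ticket.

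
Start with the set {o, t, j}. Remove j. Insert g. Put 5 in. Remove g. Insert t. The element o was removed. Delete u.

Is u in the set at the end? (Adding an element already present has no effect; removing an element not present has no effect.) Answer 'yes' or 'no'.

Tracking the set through each operation:
Start: {j, o, t}
Event 1 (remove j): removed. Set: {o, t}
Event 2 (add g): added. Set: {g, o, t}
Event 3 (add 5): added. Set: {5, g, o, t}
Event 4 (remove g): removed. Set: {5, o, t}
Event 5 (add t): already present, no change. Set: {5, o, t}
Event 6 (remove o): removed. Set: {5, t}
Event 7 (remove u): not present, no change. Set: {5, t}

Final set: {5, t} (size 2)
u is NOT in the final set.

Answer: no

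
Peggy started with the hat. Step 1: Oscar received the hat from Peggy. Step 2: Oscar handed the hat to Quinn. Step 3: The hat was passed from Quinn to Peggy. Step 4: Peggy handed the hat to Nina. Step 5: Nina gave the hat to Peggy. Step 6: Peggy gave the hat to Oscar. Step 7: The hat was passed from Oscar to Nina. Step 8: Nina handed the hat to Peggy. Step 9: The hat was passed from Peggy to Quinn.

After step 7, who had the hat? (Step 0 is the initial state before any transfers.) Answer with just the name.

Answer: Nina

Derivation:
Tracking the hat holder through step 7:
After step 0 (start): Peggy
After step 1: Oscar
After step 2: Quinn
After step 3: Peggy
After step 4: Nina
After step 5: Peggy
After step 6: Oscar
After step 7: Nina

At step 7, the holder is Nina.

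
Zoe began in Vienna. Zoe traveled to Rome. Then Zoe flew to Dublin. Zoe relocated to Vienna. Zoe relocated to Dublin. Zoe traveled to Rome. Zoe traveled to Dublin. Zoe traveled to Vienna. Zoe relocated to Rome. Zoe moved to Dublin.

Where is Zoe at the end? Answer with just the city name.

Tracking Zoe's location:
Start: Zoe is in Vienna.
After move 1: Vienna -> Rome. Zoe is in Rome.
After move 2: Rome -> Dublin. Zoe is in Dublin.
After move 3: Dublin -> Vienna. Zoe is in Vienna.
After move 4: Vienna -> Dublin. Zoe is in Dublin.
After move 5: Dublin -> Rome. Zoe is in Rome.
After move 6: Rome -> Dublin. Zoe is in Dublin.
After move 7: Dublin -> Vienna. Zoe is in Vienna.
After move 8: Vienna -> Rome. Zoe is in Rome.
After move 9: Rome -> Dublin. Zoe is in Dublin.

Answer: Dublin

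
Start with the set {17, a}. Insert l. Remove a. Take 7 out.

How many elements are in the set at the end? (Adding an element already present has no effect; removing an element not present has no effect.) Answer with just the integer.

Answer: 2

Derivation:
Tracking the set through each operation:
Start: {17, a}
Event 1 (add l): added. Set: {17, a, l}
Event 2 (remove a): removed. Set: {17, l}
Event 3 (remove 7): not present, no change. Set: {17, l}

Final set: {17, l} (size 2)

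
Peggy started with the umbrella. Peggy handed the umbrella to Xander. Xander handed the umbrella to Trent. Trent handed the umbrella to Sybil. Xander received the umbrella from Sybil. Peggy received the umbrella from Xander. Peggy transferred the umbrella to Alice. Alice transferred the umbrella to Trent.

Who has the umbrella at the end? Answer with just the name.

Answer: Trent

Derivation:
Tracking the umbrella through each event:
Start: Peggy has the umbrella.
After event 1: Xander has the umbrella.
After event 2: Trent has the umbrella.
After event 3: Sybil has the umbrella.
After event 4: Xander has the umbrella.
After event 5: Peggy has the umbrella.
After event 6: Alice has the umbrella.
After event 7: Trent has the umbrella.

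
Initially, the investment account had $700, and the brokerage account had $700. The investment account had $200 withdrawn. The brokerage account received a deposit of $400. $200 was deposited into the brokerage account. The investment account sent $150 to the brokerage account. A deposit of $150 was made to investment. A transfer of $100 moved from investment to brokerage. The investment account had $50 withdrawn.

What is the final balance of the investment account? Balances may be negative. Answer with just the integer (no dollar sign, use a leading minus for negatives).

Answer: 350

Derivation:
Tracking account balances step by step:
Start: investment=700, brokerage=700
Event 1 (withdraw 200 from investment): investment: 700 - 200 = 500. Balances: investment=500, brokerage=700
Event 2 (deposit 400 to brokerage): brokerage: 700 + 400 = 1100. Balances: investment=500, brokerage=1100
Event 3 (deposit 200 to brokerage): brokerage: 1100 + 200 = 1300. Balances: investment=500, brokerage=1300
Event 4 (transfer 150 investment -> brokerage): investment: 500 - 150 = 350, brokerage: 1300 + 150 = 1450. Balances: investment=350, brokerage=1450
Event 5 (deposit 150 to investment): investment: 350 + 150 = 500. Balances: investment=500, brokerage=1450
Event 6 (transfer 100 investment -> brokerage): investment: 500 - 100 = 400, brokerage: 1450 + 100 = 1550. Balances: investment=400, brokerage=1550
Event 7 (withdraw 50 from investment): investment: 400 - 50 = 350. Balances: investment=350, brokerage=1550

Final balance of investment: 350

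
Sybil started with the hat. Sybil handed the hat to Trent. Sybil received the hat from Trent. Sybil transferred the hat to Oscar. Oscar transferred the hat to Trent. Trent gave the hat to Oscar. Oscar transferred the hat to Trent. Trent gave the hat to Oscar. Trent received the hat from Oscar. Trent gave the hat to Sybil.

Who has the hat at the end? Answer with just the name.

Answer: Sybil

Derivation:
Tracking the hat through each event:
Start: Sybil has the hat.
After event 1: Trent has the hat.
After event 2: Sybil has the hat.
After event 3: Oscar has the hat.
After event 4: Trent has the hat.
After event 5: Oscar has the hat.
After event 6: Trent has the hat.
After event 7: Oscar has the hat.
After event 8: Trent has the hat.
After event 9: Sybil has the hat.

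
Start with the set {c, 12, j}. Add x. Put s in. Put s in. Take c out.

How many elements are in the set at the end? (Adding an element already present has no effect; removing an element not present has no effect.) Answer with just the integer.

Tracking the set through each operation:
Start: {12, c, j}
Event 1 (add x): added. Set: {12, c, j, x}
Event 2 (add s): added. Set: {12, c, j, s, x}
Event 3 (add s): already present, no change. Set: {12, c, j, s, x}
Event 4 (remove c): removed. Set: {12, j, s, x}

Final set: {12, j, s, x} (size 4)

Answer: 4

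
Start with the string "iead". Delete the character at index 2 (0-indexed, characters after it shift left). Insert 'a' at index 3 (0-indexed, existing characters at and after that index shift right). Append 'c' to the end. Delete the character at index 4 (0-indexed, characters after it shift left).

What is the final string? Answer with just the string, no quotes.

Applying each edit step by step:
Start: "iead"
Op 1 (delete idx 2 = 'a'): "iead" -> "ied"
Op 2 (insert 'a' at idx 3): "ied" -> "ieda"
Op 3 (append 'c'): "ieda" -> "iedac"
Op 4 (delete idx 4 = 'c'): "iedac" -> "ieda"

Answer: ieda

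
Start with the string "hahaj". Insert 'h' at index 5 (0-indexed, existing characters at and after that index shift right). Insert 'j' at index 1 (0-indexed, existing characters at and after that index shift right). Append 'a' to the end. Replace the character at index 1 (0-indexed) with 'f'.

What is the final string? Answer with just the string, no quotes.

Applying each edit step by step:
Start: "hahaj"
Op 1 (insert 'h' at idx 5): "hahaj" -> "hahajh"
Op 2 (insert 'j' at idx 1): "hahajh" -> "hjahajh"
Op 3 (append 'a'): "hjahajh" -> "hjahajha"
Op 4 (replace idx 1: 'j' -> 'f'): "hjahajha" -> "hfahajha"

Answer: hfahajha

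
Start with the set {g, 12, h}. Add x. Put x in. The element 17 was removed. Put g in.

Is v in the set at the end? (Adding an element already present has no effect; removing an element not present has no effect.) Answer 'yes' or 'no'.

Answer: no

Derivation:
Tracking the set through each operation:
Start: {12, g, h}
Event 1 (add x): added. Set: {12, g, h, x}
Event 2 (add x): already present, no change. Set: {12, g, h, x}
Event 3 (remove 17): not present, no change. Set: {12, g, h, x}
Event 4 (add g): already present, no change. Set: {12, g, h, x}

Final set: {12, g, h, x} (size 4)
v is NOT in the final set.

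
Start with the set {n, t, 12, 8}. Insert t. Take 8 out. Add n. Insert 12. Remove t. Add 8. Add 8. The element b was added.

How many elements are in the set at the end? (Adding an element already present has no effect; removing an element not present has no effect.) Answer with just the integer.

Tracking the set through each operation:
Start: {12, 8, n, t}
Event 1 (add t): already present, no change. Set: {12, 8, n, t}
Event 2 (remove 8): removed. Set: {12, n, t}
Event 3 (add n): already present, no change. Set: {12, n, t}
Event 4 (add 12): already present, no change. Set: {12, n, t}
Event 5 (remove t): removed. Set: {12, n}
Event 6 (add 8): added. Set: {12, 8, n}
Event 7 (add 8): already present, no change. Set: {12, 8, n}
Event 8 (add b): added. Set: {12, 8, b, n}

Final set: {12, 8, b, n} (size 4)

Answer: 4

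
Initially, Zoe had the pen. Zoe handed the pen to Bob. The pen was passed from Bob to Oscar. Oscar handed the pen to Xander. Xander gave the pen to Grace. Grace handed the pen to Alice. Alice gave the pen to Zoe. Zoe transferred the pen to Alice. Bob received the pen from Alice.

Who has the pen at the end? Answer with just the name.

Answer: Bob

Derivation:
Tracking the pen through each event:
Start: Zoe has the pen.
After event 1: Bob has the pen.
After event 2: Oscar has the pen.
After event 3: Xander has the pen.
After event 4: Grace has the pen.
After event 5: Alice has the pen.
After event 6: Zoe has the pen.
After event 7: Alice has the pen.
After event 8: Bob has the pen.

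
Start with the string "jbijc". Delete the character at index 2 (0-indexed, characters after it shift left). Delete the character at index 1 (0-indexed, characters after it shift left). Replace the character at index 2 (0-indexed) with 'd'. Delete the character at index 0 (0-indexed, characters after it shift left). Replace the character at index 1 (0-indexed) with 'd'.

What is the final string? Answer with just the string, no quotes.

Answer: jd

Derivation:
Applying each edit step by step:
Start: "jbijc"
Op 1 (delete idx 2 = 'i'): "jbijc" -> "jbjc"
Op 2 (delete idx 1 = 'b'): "jbjc" -> "jjc"
Op 3 (replace idx 2: 'c' -> 'd'): "jjc" -> "jjd"
Op 4 (delete idx 0 = 'j'): "jjd" -> "jd"
Op 5 (replace idx 1: 'd' -> 'd'): "jd" -> "jd"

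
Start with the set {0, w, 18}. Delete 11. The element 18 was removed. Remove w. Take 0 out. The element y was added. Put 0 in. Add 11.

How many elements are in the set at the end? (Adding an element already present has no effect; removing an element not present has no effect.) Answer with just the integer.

Tracking the set through each operation:
Start: {0, 18, w}
Event 1 (remove 11): not present, no change. Set: {0, 18, w}
Event 2 (remove 18): removed. Set: {0, w}
Event 3 (remove w): removed. Set: {0}
Event 4 (remove 0): removed. Set: {}
Event 5 (add y): added. Set: {y}
Event 6 (add 0): added. Set: {0, y}
Event 7 (add 11): added. Set: {0, 11, y}

Final set: {0, 11, y} (size 3)

Answer: 3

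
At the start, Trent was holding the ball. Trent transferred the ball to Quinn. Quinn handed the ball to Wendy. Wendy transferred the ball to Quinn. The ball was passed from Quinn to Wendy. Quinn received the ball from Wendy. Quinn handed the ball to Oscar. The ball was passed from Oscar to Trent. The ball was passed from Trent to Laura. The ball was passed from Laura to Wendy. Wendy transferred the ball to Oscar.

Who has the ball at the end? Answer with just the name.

Answer: Oscar

Derivation:
Tracking the ball through each event:
Start: Trent has the ball.
After event 1: Quinn has the ball.
After event 2: Wendy has the ball.
After event 3: Quinn has the ball.
After event 4: Wendy has the ball.
After event 5: Quinn has the ball.
After event 6: Oscar has the ball.
After event 7: Trent has the ball.
After event 8: Laura has the ball.
After event 9: Wendy has the ball.
After event 10: Oscar has the ball.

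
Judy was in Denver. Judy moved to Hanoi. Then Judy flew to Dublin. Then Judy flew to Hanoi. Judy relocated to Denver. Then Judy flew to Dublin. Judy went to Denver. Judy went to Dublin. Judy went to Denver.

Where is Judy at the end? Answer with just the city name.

Answer: Denver

Derivation:
Tracking Judy's location:
Start: Judy is in Denver.
After move 1: Denver -> Hanoi. Judy is in Hanoi.
After move 2: Hanoi -> Dublin. Judy is in Dublin.
After move 3: Dublin -> Hanoi. Judy is in Hanoi.
After move 4: Hanoi -> Denver. Judy is in Denver.
After move 5: Denver -> Dublin. Judy is in Dublin.
After move 6: Dublin -> Denver. Judy is in Denver.
After move 7: Denver -> Dublin. Judy is in Dublin.
After move 8: Dublin -> Denver. Judy is in Denver.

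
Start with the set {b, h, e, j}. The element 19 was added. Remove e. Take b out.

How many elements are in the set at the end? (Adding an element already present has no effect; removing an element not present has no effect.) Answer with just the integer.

Answer: 3

Derivation:
Tracking the set through each operation:
Start: {b, e, h, j}
Event 1 (add 19): added. Set: {19, b, e, h, j}
Event 2 (remove e): removed. Set: {19, b, h, j}
Event 3 (remove b): removed. Set: {19, h, j}

Final set: {19, h, j} (size 3)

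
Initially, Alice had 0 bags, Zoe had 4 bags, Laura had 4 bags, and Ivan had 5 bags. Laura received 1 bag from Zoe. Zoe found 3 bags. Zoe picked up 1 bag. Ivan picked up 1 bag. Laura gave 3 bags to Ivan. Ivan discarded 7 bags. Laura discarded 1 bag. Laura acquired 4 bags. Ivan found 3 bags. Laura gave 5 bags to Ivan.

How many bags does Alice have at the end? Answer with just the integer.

Answer: 0

Derivation:
Tracking counts step by step:
Start: Alice=0, Zoe=4, Laura=4, Ivan=5
Event 1 (Zoe -> Laura, 1): Zoe: 4 -> 3, Laura: 4 -> 5. State: Alice=0, Zoe=3, Laura=5, Ivan=5
Event 2 (Zoe +3): Zoe: 3 -> 6. State: Alice=0, Zoe=6, Laura=5, Ivan=5
Event 3 (Zoe +1): Zoe: 6 -> 7. State: Alice=0, Zoe=7, Laura=5, Ivan=5
Event 4 (Ivan +1): Ivan: 5 -> 6. State: Alice=0, Zoe=7, Laura=5, Ivan=6
Event 5 (Laura -> Ivan, 3): Laura: 5 -> 2, Ivan: 6 -> 9. State: Alice=0, Zoe=7, Laura=2, Ivan=9
Event 6 (Ivan -7): Ivan: 9 -> 2. State: Alice=0, Zoe=7, Laura=2, Ivan=2
Event 7 (Laura -1): Laura: 2 -> 1. State: Alice=0, Zoe=7, Laura=1, Ivan=2
Event 8 (Laura +4): Laura: 1 -> 5. State: Alice=0, Zoe=7, Laura=5, Ivan=2
Event 9 (Ivan +3): Ivan: 2 -> 5. State: Alice=0, Zoe=7, Laura=5, Ivan=5
Event 10 (Laura -> Ivan, 5): Laura: 5 -> 0, Ivan: 5 -> 10. State: Alice=0, Zoe=7, Laura=0, Ivan=10

Alice's final count: 0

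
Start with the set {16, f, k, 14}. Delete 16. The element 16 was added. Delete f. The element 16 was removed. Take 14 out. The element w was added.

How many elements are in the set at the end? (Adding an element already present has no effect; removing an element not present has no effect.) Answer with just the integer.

Tracking the set through each operation:
Start: {14, 16, f, k}
Event 1 (remove 16): removed. Set: {14, f, k}
Event 2 (add 16): added. Set: {14, 16, f, k}
Event 3 (remove f): removed. Set: {14, 16, k}
Event 4 (remove 16): removed. Set: {14, k}
Event 5 (remove 14): removed. Set: {k}
Event 6 (add w): added. Set: {k, w}

Final set: {k, w} (size 2)

Answer: 2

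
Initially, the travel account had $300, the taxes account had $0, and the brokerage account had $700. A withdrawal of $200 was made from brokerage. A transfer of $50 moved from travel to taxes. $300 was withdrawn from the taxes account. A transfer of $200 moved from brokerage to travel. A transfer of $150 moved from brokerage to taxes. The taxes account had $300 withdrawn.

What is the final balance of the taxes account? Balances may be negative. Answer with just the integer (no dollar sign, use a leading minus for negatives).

Answer: -400

Derivation:
Tracking account balances step by step:
Start: travel=300, taxes=0, brokerage=700
Event 1 (withdraw 200 from brokerage): brokerage: 700 - 200 = 500. Balances: travel=300, taxes=0, brokerage=500
Event 2 (transfer 50 travel -> taxes): travel: 300 - 50 = 250, taxes: 0 + 50 = 50. Balances: travel=250, taxes=50, brokerage=500
Event 3 (withdraw 300 from taxes): taxes: 50 - 300 = -250. Balances: travel=250, taxes=-250, brokerage=500
Event 4 (transfer 200 brokerage -> travel): brokerage: 500 - 200 = 300, travel: 250 + 200 = 450. Balances: travel=450, taxes=-250, brokerage=300
Event 5 (transfer 150 brokerage -> taxes): brokerage: 300 - 150 = 150, taxes: -250 + 150 = -100. Balances: travel=450, taxes=-100, brokerage=150
Event 6 (withdraw 300 from taxes): taxes: -100 - 300 = -400. Balances: travel=450, taxes=-400, brokerage=150

Final balance of taxes: -400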